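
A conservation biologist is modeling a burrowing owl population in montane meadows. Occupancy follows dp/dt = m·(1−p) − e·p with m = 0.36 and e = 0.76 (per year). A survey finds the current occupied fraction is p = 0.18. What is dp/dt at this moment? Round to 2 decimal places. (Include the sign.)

Colonization term: m·(1−p) = 0.36×0.8200 = 0.29520.
Extinction term: e·p = 0.13680.
dp/dt = 0.29520 − 0.13680 = 0.15840.

0.16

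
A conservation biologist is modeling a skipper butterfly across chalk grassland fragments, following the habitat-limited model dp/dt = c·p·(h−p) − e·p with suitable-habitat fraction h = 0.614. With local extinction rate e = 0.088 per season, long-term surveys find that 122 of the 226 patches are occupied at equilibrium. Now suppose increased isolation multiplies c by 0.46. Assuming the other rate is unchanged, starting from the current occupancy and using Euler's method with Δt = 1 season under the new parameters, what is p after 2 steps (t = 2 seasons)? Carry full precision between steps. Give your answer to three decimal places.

0.497

Observed p* = 122/226 = 0.53982.
Balance c(h−p*) = e gives c = e/(0.614 − 0.53982) = 0.088/0.07418 = 1.18635.
Starting from p₀ = 0.53982; update p ← p + (dp/dt)·Δt with the new parameters.
step 1: Δp = -0.02565, p = 0.51417
step 2: Δp = -0.01724, p = 0.49694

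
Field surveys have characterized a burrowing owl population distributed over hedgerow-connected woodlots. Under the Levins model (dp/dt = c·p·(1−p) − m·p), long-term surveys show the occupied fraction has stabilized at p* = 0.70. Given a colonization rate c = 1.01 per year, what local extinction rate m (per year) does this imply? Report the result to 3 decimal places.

0.303

At equilibrium c(1−p*) = m.
m = 1.01 × (1 − 0.70) = 1.01 × 0.3000 = 0.3030.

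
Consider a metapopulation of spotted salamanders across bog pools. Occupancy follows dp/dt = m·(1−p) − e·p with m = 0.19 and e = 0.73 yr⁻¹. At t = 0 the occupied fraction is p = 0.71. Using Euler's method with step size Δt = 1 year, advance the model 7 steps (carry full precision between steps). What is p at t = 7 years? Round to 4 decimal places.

Update rule: p ← p + [m·(1−p) − e·p]·Δt with Δt = 1.
t = 1: p = 0.71000 + (-0.46320) = 0.24680
t = 2: p = 0.24680 + (-0.03706) = 0.20974
t = 3: p = 0.20974 + (-0.00296) = 0.20678
t = 4: p = 0.20678 + (-0.00024) = 0.20654
t = 5: p = 0.20654 + (-0.00002) = 0.20652
t = 6: p = 0.20652 + (-0.00000) = 0.20652
t = 7: p = 0.20652 + (-0.00000) = 0.20652

0.2065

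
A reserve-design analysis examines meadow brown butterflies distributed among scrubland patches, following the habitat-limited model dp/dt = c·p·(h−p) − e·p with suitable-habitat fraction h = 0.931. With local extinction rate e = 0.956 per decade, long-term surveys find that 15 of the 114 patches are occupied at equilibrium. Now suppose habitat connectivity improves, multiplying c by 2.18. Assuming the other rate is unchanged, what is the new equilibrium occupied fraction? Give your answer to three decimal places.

0.564

Observed p* = 15/114 = 0.13158.
Balance c(h−p*) = e gives c = e/(0.931 − 0.13158) = 0.956/0.79942 = 1.19587.
New p* = 0.931 − e/c = 0.931 − 0.95600/2.60700 = 0.56429.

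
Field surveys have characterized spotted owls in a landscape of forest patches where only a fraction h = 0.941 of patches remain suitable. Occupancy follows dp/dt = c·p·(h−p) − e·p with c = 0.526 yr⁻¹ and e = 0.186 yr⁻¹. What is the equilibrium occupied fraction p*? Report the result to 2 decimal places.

0.59

Setting dp/dt = 0 and dividing by p* gives c·(h−p*) = e.
So p* = h − e/c = 0.941 − 0.186/0.526 = 0.941 − 0.3536 = 0.5874.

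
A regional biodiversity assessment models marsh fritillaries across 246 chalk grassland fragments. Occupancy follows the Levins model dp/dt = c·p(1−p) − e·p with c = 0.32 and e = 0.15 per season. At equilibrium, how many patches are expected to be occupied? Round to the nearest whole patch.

131

p* = 1 − e/c = 1 − 0.15/0.32 = 0.5312.
Expected occupied patches = N × p* = 246 × 0.5312 = 130.69 ≈ 131.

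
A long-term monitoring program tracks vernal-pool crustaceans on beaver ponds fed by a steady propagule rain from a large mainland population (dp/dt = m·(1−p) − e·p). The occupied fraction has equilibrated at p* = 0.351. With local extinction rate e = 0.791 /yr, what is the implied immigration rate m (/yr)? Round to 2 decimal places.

0.43

At equilibrium m(1−p*) = e·p*, so m = e·p*/(1−p*).
m = 0.791 × 0.351 / 0.6490 = 0.2776/0.6490 = 0.4278.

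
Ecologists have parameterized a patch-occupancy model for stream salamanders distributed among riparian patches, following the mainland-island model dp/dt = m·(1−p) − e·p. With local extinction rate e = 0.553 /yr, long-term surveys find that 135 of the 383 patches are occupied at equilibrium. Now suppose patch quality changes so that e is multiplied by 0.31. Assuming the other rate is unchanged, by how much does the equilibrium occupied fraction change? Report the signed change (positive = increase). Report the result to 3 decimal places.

0.285

Observed p* = 135/383 = 0.35248.
Balance m(1−p*) = e·p* gives m = e·p*/(1−p*) = 0.553×0.35248/0.64752 = 0.30103.
New p* = m/(m+e) = 0.30103/(0.30103+0.17143) = 0.63715.
Δp* = 0.63715 − 0.35248 = +0.28467.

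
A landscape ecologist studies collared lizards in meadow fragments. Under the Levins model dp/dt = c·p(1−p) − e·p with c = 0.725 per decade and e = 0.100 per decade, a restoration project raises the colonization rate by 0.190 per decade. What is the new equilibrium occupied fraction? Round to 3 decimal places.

Before: p* = 1 − 0.100/0.725 = 0.8621.
After the change, c = 0.915, e = 0.1, so p* = 1 − 0.1/0.915 = 0.8907.

0.891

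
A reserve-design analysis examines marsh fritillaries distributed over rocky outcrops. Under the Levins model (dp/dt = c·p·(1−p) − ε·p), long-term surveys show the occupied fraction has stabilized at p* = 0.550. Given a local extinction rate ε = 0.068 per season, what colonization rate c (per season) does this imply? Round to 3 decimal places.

At equilibrium c(1−p*) = ε, so c = ε/(1−p*).
c = 0.068/(1 − 0.550) = 0.068/0.4500 = 0.1511.

0.151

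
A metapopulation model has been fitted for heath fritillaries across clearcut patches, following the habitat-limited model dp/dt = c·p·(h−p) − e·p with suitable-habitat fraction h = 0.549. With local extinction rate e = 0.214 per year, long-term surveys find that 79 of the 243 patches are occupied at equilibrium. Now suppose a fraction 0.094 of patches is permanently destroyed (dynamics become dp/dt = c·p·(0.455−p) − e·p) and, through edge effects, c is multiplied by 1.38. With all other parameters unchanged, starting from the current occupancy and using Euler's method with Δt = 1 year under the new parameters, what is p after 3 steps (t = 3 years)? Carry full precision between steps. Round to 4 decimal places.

0.2993

Observed p* = 79/243 = 0.32510.
Balance c(h−p*) = e gives c = e/(0.549 − 0.32510) = 0.214/0.22390 = 0.95580.
Starting from p₀ = 0.32510; update p ← p + (dp/dt)·Δt with the new parameters.
t = 1: p = 0.32510 + (-0.01387) = 0.31123
t = 2: p = 0.31123 + (-0.00758) = 0.30365
t = 3: p = 0.30365 + (-0.00436) = 0.29929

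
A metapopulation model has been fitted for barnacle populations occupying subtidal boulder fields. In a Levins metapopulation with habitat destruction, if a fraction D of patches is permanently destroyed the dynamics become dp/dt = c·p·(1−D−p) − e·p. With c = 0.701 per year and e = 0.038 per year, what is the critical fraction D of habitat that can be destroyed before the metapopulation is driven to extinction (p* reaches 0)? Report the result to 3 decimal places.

The nontrivial equilibrium is p* = (1−D) − e/c; extinction occurs when this hits zero.
So D_crit = 1 − e/c = 1 − 0.038/0.701 = 1 − 0.0542 = 0.9458.
This equals the undisturbed p*, a classic result of Lande's extension.

0.946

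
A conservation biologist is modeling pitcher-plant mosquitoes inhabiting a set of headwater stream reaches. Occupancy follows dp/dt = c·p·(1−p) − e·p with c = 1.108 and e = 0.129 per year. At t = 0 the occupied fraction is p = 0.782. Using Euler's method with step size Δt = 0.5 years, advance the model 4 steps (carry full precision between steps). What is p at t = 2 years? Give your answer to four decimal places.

Update rule: p ← p + [c·p·(1−p) − e·p]·Δt with Δt = 0.5.
step 1: Δp = +0.04400, p = 0.82600
step 2: Δp = +0.02634, p = 0.85235
step 3: Δp = +0.01474, p = 0.86709
step 4: Δp = +0.00792, p = 0.87501

0.8750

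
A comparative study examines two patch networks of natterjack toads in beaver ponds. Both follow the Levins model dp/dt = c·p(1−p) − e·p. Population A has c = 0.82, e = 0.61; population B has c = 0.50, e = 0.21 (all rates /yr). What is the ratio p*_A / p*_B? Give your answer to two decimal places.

0.44

A: p*_A = 1 − 0.61/0.82 = 0.2561.
B: p*_B = 1 − 0.21/0.50 = 0.5800.
p*_A / p*_B = 0.2561/0.5800 = 0.4415.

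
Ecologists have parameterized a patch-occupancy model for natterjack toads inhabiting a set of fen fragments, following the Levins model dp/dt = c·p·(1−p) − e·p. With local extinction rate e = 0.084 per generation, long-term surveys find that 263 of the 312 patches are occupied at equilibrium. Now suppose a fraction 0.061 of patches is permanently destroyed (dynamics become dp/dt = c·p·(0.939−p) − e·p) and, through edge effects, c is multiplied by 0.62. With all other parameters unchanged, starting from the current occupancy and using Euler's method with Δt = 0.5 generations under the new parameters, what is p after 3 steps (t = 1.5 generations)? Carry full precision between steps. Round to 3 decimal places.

0.787

Observed p* = 263/312 = 0.84295.
Balance c(1−p*) = e gives c = e/(1 − 0.84295) = 0.084/0.15705 = 0.53486.
Starting from p₀ = 0.84295; update p ← p + (dp/dt)·Δt with the new parameters.
p: 0.84295 → 0.82097  (Δp = -0.02198)
p: 0.82097 → 0.80256  (Δp = -0.01841)
p: 0.80256 → 0.78700  (Δp = -0.01555)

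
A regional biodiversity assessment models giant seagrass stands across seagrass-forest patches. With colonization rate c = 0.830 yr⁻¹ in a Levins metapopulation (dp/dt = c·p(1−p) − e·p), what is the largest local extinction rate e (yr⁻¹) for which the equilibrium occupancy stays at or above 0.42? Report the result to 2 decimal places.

0.48

1 − e/c ≥ 0.42 ⇒ e ≤ c(1 − 0.42) = 0.830 × 0.5800.
e_max = 0.4814.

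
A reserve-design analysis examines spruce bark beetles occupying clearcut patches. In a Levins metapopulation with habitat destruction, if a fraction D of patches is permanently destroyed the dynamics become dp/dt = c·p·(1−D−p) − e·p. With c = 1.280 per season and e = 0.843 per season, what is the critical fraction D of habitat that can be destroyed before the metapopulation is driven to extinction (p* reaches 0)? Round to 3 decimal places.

The nontrivial equilibrium is p* = (1−D) − e/c; extinction occurs when this hits zero.
So D_crit = 1 − e/c = 1 − 0.843/1.280 = 1 − 0.6586 = 0.3414.
This equals the undisturbed p*, a classic result of Lande's extension.

0.341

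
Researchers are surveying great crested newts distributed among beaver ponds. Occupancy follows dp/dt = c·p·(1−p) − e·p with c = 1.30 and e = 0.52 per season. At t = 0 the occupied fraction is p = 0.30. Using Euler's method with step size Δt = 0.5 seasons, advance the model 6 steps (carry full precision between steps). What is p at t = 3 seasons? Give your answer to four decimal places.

Update rule: p ← p + [c·p·(1−p) − e·p]·Δt with Δt = 0.5.
  1  |  dp/dt·Δt = +0.058500  |  p_1 = 0.358500
  2  |  dp/dt·Δt = +0.056276  |  p_2 = 0.414776
  3  |  dp/dt·Δt = +0.049937  |  p_3 = 0.464713
  4  |  dp/dt·Δt = +0.040865  |  p_4 = 0.505578
  5  |  dp/dt·Δt = +0.031029  |  p_5 = 0.536608
  6  |  dp/dt·Δt = +0.022111  |  p_6 = 0.558719

0.5587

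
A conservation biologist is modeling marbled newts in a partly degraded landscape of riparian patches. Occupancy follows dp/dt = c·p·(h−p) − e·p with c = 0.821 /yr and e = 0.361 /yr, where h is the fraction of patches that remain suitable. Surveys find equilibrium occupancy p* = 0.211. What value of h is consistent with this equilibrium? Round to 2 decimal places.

0.65

At equilibrium c(h−p*) = e, so h = p* + e/c.
h = 0.211 + 0.361/0.821 = 0.211 + 0.4397 = 0.6507.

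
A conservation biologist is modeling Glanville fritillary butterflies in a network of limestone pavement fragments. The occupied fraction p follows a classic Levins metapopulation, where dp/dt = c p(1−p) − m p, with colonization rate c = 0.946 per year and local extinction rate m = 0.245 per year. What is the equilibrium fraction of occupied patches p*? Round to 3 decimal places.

0.741

Setting dp/dt = 0 and dividing through by p* gives c·(1−p*) = m.
So p* = 1 − m/c = 1 − 0.245/0.946 = 1 − 0.2590 = 0.7410.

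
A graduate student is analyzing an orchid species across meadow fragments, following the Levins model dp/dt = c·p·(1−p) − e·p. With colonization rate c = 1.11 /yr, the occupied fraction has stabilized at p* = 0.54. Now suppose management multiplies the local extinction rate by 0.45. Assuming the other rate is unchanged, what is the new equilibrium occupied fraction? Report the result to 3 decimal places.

0.793

Balance c(1−p*) = e gives e = 1.11×(1 − 0.54000) = 0.51060.
New p* = 1 − e/c = 1 − 0.22977/1.11000 = 0.79300.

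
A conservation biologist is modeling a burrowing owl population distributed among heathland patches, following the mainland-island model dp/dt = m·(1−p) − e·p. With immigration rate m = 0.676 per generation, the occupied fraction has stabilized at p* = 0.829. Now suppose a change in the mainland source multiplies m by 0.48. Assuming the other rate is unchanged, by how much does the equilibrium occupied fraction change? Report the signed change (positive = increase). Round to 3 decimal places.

-0.130

Balance m(1−p*) = e·p* gives e = m(1−p*)/p* = 0.676×0.17100/0.82900 = 0.13944.
New p* = m/(m+e) = 0.32448/(0.32448+0.13944) = 0.69943.
Δp* = 0.69943 − 0.82900 = -0.12957.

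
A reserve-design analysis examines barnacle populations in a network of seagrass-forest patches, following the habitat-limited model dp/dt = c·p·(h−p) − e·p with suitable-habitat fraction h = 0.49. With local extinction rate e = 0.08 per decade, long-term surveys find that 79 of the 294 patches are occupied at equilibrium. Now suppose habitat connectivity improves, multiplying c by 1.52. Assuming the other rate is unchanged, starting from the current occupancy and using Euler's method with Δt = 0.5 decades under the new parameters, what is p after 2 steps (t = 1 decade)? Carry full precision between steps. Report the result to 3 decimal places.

Observed p* = 79/294 = 0.26871.
Balance c(h−p*) = e gives c = e/(0.49 − 0.26871) = 0.08/0.22129 = 0.36151.
Starting from p₀ = 0.26871; update p ← p + (dp/dt)·Δt with the new parameters.
p: 0.26871 → 0.27430  (Δp = +0.00559)
p: 0.27430 → 0.27958  (Δp = +0.00528)

0.280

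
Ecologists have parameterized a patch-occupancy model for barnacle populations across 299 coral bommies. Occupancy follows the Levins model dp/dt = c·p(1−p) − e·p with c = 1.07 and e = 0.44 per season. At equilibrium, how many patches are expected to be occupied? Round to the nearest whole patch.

p* = 1 − e/c = 1 − 0.44/1.07 = 0.5888.
Expected occupied patches = N × p* = 299 × 0.5888 = 176.05 ≈ 176.

176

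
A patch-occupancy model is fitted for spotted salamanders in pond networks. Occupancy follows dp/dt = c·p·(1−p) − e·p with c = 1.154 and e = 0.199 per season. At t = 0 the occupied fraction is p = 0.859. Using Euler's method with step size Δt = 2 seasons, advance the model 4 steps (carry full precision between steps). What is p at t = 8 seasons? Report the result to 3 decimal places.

0.849

Update rule: p ← p + [c·p·(1−p) − e·p]·Δt with Δt = 2.
t = 2: p = 0.85900 + (-0.06234) = 0.79666
t = 4: p = 0.79666 + (+0.05681) = 0.85347
t = 6: p = 0.85347 + (-0.05104) = 0.80243
t = 8: p = 0.80243 + (+0.04654) = 0.84897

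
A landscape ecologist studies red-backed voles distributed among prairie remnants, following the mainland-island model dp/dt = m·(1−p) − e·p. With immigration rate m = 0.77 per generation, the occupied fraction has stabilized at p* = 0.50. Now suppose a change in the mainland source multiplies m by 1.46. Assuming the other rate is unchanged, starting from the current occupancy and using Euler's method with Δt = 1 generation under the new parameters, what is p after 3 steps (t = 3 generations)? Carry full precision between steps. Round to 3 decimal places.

0.660

Balance m(1−p*) = e·p* gives e = m(1−p*)/p* = 0.77×0.50000/0.50000 = 0.77000.
Starting from p₀ = 0.50000; update p ← p + (dp/dt)·Δt with the new parameters.
  1  |  dp/dt·Δt = +0.177100  |  p_1 = 0.677100
  2  |  dp/dt·Δt = -0.158363  |  p_2 = 0.518737
  3  |  dp/dt·Δt = +0.141608  |  p_3 = 0.660345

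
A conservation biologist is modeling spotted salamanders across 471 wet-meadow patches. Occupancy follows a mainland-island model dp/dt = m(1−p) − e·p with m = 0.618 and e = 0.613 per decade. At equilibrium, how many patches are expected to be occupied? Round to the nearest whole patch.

p* = m/(m+e) = 0.618/1.2310 = 0.5020.
Expected occupied patches = N × p* = 471 × 0.5020 = 236.46 ≈ 236.

236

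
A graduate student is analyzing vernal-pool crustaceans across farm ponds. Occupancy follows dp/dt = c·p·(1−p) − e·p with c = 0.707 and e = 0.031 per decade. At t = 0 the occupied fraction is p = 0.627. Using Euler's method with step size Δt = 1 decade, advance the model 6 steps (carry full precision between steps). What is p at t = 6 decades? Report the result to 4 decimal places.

0.9550

Update rule: p ← p + [c·p·(1−p) − e·p]·Δt with Δt = 1.
step 1: Δp = +0.14591, p = 0.77291
step 2: Δp = +0.10013, p = 0.87304
step 3: Δp = +0.05130, p = 0.92434
step 4: Δp = +0.02079, p = 0.94513
step 5: Δp = +0.00737, p = 0.95250
step 6: Δp = +0.00246, p = 0.95496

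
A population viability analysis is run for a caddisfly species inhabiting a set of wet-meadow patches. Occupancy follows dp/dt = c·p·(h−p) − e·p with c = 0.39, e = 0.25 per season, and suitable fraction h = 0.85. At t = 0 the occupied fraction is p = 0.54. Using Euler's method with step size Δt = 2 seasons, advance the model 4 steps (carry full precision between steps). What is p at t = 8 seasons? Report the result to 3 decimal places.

Update rule: p ← p + [c·p·(h−p) − e·p]·Δt with Δt = 2.
p: 0.54000 → 0.40057  (Δp = -0.13943)
p: 0.40057 → 0.34071  (Δp = -0.05986)
p: 0.34071 → 0.30570  (Δp = -0.03501)
p: 0.30570 → 0.28264  (Δp = -0.02306)

0.283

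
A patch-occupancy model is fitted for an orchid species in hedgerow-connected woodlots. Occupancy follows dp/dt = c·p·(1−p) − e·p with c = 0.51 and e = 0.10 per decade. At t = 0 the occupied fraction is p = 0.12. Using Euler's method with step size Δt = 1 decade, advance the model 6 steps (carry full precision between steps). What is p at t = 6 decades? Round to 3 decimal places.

Update rule: p ← p + [c·p·(1−p) − e·p]·Δt with Δt = 1.
  1  |  dp/dt·Δt = +0.041856  |  p_1 = 0.161856
  2  |  dp/dt·Δt = +0.053000  |  p_2 = 0.214856
  3  |  dp/dt·Δt = +0.064548  |  p_3 = 0.279404
  4  |  dp/dt·Δt = +0.074742  |  p_4 = 0.354146
  5  |  dp/dt·Δt = +0.081236  |  p_5 = 0.435382
  6  |  dp/dt·Δt = +0.081832  |  p_6 = 0.517214

0.517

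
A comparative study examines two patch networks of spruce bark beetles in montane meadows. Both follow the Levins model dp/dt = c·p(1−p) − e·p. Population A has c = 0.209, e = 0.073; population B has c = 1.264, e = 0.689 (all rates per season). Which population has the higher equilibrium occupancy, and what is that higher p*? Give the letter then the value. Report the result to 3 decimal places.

A, 0.651

A: p*_A = 1 − 0.073/0.209 = 0.6507.
B: p*_B = 1 − 0.689/1.264 = 0.4549.
A is higher at 0.6507.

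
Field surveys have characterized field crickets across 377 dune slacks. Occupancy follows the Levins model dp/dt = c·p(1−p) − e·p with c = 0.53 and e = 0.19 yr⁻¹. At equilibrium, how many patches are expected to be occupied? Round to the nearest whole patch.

242

p* = 1 − e/c = 1 − 0.19/0.53 = 0.6415.
Expected occupied patches = N × p* = 377 × 0.6415 = 241.85 ≈ 242.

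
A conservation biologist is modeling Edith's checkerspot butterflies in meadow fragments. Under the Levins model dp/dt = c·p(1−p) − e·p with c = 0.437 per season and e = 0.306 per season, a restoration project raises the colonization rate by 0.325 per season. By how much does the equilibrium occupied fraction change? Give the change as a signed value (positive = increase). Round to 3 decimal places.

Before: p* = 1 − 0.306/0.437 = 0.2998.
After the change, c = 0.762, e = 0.306, so p* = 1 − 0.306/0.762 = 0.5984.
Δp* = 0.5984 − 0.2998 = +0.2987.

0.299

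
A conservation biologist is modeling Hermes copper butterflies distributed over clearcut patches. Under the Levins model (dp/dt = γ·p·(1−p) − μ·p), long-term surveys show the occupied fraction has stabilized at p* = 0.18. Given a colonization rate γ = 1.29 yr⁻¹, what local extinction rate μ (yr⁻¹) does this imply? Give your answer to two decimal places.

1.06

At equilibrium γ(1−p*) = μ.
μ = 1.29 × (1 − 0.18) = 1.29 × 0.8200 = 1.0578.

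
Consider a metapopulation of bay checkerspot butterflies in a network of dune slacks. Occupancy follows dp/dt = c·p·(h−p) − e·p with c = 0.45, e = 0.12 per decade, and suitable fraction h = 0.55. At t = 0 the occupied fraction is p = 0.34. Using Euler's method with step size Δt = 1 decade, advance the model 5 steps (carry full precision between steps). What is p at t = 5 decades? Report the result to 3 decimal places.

0.309

Update rule: p ← p + [c·p·(h−p) − e·p]·Δt with Δt = 1.
step 1: Δp = -0.00867, p = 0.33133
step 2: Δp = -0.00716, p = 0.32417
step 3: Δp = -0.00596, p = 0.31822
step 4: Δp = -0.00500, p = 0.31322
step 5: Δp = -0.00421, p = 0.30901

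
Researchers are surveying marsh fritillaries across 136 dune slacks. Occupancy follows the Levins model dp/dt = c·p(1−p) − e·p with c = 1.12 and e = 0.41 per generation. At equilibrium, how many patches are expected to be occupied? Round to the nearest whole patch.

86

p* = 1 − e/c = 1 − 0.41/1.12 = 0.6339.
Expected occupied patches = N × p* = 136 × 0.6339 = 86.21 ≈ 86.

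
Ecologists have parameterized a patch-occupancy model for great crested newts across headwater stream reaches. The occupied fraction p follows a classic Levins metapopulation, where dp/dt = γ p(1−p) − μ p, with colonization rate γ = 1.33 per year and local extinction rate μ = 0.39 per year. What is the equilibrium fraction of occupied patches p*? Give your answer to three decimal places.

At equilibrium, colonization balances extinction: γ·p*·(1−p*) = μ·p*.
So p* = 1 − μ/γ = 1 − 0.39/1.33 = 1 − 0.2932 = 0.7068.

0.707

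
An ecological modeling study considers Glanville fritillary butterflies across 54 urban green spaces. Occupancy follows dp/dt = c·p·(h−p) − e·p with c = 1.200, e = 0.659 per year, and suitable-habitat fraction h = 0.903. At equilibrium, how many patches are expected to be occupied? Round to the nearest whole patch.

p* = h − e/c = 0.903 − 0.5492 = 0.3538.
Expected occupied patches = N × p* = 54 × 0.3538 = 19.11 ≈ 19.

19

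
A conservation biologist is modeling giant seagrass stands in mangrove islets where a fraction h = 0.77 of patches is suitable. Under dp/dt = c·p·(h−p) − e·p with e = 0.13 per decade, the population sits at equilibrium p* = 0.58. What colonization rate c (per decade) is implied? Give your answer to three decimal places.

0.684

At equilibrium c(h−p*) = e, so c = e/(h−p*).
c = 0.13/(0.77 − 0.58) = 0.13/0.1900 = 0.6842.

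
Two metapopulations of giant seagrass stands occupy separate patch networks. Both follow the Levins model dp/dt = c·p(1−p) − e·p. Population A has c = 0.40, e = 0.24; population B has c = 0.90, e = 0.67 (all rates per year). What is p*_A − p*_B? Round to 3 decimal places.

A: p*_A = 1 − 0.24/0.40 = 0.4000.
B: p*_B = 1 − 0.67/0.90 = 0.2556.
p*_A − p*_B = 0.4000 − 0.2556 = 0.1444.

0.144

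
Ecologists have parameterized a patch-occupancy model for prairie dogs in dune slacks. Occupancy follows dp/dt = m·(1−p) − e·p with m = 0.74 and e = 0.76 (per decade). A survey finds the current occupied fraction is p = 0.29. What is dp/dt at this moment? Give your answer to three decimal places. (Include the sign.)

0.305

Colonization term: m·(1−p) = 0.74×0.7100 = 0.52540.
Extinction term: e·p = 0.22040.
dp/dt = 0.52540 − 0.22040 = 0.30500.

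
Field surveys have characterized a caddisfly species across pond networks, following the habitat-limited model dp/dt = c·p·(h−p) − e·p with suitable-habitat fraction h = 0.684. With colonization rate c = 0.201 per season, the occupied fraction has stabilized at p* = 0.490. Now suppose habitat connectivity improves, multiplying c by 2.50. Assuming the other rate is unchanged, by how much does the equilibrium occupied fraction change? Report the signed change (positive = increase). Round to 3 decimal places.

Balance c(h−p*) = e gives e = 0.201×(0.684 − 0.49000) = 0.03899.
New p* = 0.684 − e/c = 0.684 − 0.03899/0.50250 = 0.60641.
Δp* = 0.60641 − 0.49000 = +0.11641.

0.116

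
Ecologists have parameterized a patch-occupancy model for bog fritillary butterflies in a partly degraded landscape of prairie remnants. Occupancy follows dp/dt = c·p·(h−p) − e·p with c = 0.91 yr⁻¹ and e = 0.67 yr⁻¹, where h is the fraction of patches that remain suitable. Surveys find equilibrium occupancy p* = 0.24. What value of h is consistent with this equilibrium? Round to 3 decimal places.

At equilibrium c(h−p*) = e, so h = p* + e/c.
h = 0.24 + 0.67/0.91 = 0.24 + 0.7363 = 0.9763.

0.976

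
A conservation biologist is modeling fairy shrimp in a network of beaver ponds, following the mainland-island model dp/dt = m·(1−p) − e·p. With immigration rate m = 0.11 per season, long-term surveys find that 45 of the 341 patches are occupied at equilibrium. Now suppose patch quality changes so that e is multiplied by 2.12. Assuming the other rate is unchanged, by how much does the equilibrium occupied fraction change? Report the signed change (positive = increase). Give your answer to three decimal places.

-0.065

Observed p* = 45/341 = 0.13196.
Balance m(1−p*) = e·p* gives e = m(1−p*)/p* = 0.11×0.86804/0.13196 = 0.72359.
New p* = m/(m+e) = 0.11000/(0.11000+1.53401) = 0.06691.
Δp* = 0.06691 − 0.13196 = -0.06505.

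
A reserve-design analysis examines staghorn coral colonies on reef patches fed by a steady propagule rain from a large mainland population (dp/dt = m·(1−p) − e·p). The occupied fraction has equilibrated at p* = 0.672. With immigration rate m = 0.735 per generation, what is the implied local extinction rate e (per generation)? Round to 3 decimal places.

At equilibrium m(1−p*) = e·p*, so e = m(1−p*)/p*.
e = 0.735 × 0.3280 / 0.672 = 0.3587.

0.359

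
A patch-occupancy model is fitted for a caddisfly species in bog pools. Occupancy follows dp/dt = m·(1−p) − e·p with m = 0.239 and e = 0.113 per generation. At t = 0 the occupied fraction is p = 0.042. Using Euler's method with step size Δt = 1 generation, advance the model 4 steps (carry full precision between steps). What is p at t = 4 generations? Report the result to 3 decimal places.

Update rule: p ← p + [m·(1−p) − e·p]·Δt with Δt = 1.
t = 1: p = 0.04200 + (+0.22422) = 0.26622
t = 2: p = 0.26622 + (+0.14529) = 0.41151
t = 3: p = 0.41151 + (+0.09415) = 0.50566
t = 4: p = 0.50566 + (+0.06101) = 0.56667

0.567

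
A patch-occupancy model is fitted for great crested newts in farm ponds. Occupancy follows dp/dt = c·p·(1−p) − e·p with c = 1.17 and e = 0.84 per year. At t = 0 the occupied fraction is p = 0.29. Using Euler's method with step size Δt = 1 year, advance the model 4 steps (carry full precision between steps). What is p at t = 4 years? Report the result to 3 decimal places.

0.284

Update rule: p ← p + [c·p·(1−p) − e·p]·Δt with Δt = 1.
  1  |  dp/dt·Δt = -0.002697  |  p_1 = 0.287303
  2  |  dp/dt·Δt = -0.001765  |  p_2 = 0.285538
  3  |  dp/dt·Δt = -0.001165  |  p_3 = 0.284373
  4  |  dp/dt·Δt = -0.000772  |  p_4 = 0.283600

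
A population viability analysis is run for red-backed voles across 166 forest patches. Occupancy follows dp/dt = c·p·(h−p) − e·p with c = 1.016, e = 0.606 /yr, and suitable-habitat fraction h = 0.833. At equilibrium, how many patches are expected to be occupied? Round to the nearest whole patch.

p* = h − e/c = 0.833 − 0.5965 = 0.2365.
Expected occupied patches = N × p* = 166 × 0.2365 = 39.27 ≈ 39.

39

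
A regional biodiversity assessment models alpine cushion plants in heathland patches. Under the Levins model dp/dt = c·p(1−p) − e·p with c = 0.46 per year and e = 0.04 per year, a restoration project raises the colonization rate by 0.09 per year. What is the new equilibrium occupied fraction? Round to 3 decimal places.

Before: p* = 1 − 0.04/0.46 = 0.9130.
After the change, c = 0.55, e = 0.04, so p* = 1 − 0.04/0.55 = 0.9273.

0.927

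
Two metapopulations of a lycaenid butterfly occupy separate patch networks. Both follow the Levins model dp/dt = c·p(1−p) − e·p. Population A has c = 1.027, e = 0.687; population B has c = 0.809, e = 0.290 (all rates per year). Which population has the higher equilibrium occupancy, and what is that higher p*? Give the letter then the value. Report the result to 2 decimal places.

B, 0.64

A: p*_A = 1 − 0.687/1.027 = 0.3311.
B: p*_B = 1 − 0.290/0.809 = 0.6415.
B is higher at 0.6415.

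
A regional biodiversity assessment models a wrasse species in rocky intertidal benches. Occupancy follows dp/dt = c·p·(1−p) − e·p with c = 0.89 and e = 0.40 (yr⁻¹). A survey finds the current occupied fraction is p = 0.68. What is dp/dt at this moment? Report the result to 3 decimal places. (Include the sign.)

Colonization term: c·p·(1−p) = 0.89×0.68×0.3200 = 0.19366.
Extinction term: e·p = 0.27200.
dp/dt = 0.19366 − 0.27200 = -0.07834.

-0.078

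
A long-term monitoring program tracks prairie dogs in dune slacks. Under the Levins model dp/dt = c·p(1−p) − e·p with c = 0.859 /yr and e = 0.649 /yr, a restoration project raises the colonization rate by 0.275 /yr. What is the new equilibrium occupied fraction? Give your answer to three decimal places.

Before: p* = 1 − 0.649/0.859 = 0.2445.
After the change, c = 1.134, e = 0.649, so p* = 1 − 0.649/1.134 = 0.4277.

0.428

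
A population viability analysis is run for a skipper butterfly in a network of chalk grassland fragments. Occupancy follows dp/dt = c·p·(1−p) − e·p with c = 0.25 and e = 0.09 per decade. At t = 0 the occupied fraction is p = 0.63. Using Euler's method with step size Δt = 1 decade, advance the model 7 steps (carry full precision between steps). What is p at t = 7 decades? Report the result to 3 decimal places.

Update rule: p ← p + [c·p·(1−p) − e·p]·Δt with Δt = 1.
  1  |  dp/dt·Δt = +0.001575  |  p_1 = 0.631575
  2  |  dp/dt·Δt = +0.001330  |  p_2 = 0.632905
  3  |  dp/dt·Δt = +0.001123  |  p_3 = 0.634028
  4  |  dp/dt·Δt = +0.000947  |  p_4 = 0.634974
  5  |  dp/dt·Δt = +0.000798  |  p_5 = 0.635772
  6  |  dp/dt·Δt = +0.000672  |  p_6 = 0.636444
  7  |  dp/dt·Δt = +0.000566  |  p_7 = 0.637010

0.637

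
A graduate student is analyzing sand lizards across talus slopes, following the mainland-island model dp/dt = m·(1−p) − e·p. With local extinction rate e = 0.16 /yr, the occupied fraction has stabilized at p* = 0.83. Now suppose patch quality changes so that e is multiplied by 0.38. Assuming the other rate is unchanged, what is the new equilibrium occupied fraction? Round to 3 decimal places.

Balance m(1−p*) = e·p* gives m = e·p*/(1−p*) = 0.16×0.83000/0.17000 = 0.78118.
New p* = m/(m+e) = 0.78118/(0.78118+0.06080) = 0.92779.

0.928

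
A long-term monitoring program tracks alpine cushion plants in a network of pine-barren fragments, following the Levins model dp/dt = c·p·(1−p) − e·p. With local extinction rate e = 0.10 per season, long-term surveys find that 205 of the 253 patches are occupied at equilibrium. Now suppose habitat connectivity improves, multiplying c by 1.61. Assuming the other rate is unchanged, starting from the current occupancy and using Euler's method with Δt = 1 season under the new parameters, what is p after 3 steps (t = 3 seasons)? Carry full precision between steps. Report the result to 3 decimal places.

0.881

Observed p* = 205/253 = 0.81028.
Balance c(1−p*) = e gives c = e/(1 − 0.81028) = 0.10/0.18972 = 0.52708.
Starting from p₀ = 0.81028; update p ← p + (dp/dt)·Δt with the new parameters.
p: 0.81028 → 0.85970  (Δp = +0.04943)
p: 0.85970 → 0.87609  (Δp = +0.01638)
p: 0.87609 → 0.88060  (Δp = +0.00452)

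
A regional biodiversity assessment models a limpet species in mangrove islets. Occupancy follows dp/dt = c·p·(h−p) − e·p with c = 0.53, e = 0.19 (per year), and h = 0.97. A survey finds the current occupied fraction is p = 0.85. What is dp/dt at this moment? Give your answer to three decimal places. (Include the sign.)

Colonization term: c·p·(h−p) = 0.53×0.85×0.1200 = 0.05406.
Extinction term: e·p = 0.16150.
dp/dt = 0.05406 − 0.16150 = -0.10744.

-0.107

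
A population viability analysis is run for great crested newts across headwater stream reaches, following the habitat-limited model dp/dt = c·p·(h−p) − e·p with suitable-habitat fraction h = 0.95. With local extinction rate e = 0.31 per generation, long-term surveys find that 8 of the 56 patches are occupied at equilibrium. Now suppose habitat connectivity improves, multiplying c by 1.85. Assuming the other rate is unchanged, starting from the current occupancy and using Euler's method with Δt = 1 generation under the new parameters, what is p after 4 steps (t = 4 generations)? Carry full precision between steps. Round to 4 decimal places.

0.3161

Observed p* = 8/56 = 0.14286.
Balance c(h−p*) = e gives c = e/(0.95 − 0.14286) = 0.31/0.80714 = 0.38407.
Starting from p₀ = 0.14286; update p ← p + (dp/dt)·Δt with the new parameters.
  1  |  dp/dt·Δt = +0.037643  |  p_1 = 0.180500
  2  |  dp/dt·Δt = +0.042734  |  p_2 = 0.223234
  3  |  dp/dt·Δt = +0.046073  |  p_3 = 0.269307
  4  |  dp/dt·Δt = +0.046766  |  p_4 = 0.316073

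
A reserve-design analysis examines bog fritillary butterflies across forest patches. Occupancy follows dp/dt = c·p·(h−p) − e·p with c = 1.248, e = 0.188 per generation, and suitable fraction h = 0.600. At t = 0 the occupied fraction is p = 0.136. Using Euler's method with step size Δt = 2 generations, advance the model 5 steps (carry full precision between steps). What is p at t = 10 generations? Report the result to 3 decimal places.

Update rule: p ← p + [c·p·(h−p) − e·p]·Δt with Δt = 2.
step 1: Δp = +0.10637, p = 0.24237
step 2: Δp = +0.12522, p = 0.36759
step 3: Δp = +0.07502, p = 0.44261
step 4: Δp = +0.00745, p = 0.45007
step 5: Δp = -0.00079, p = 0.44927

0.449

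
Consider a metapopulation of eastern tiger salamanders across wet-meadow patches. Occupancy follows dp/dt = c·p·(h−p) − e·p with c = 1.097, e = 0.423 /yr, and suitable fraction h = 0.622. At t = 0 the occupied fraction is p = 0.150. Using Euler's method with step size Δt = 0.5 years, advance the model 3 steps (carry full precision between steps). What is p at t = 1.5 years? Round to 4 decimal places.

Update rule: p ← p + [c·p·(h−p) − e·p]·Δt with Δt = 0.5.
step 1: Δp = +0.00711, p = 0.15711
step 2: Δp = +0.00683, p = 0.16394
step 3: Δp = +0.00652, p = 0.17046

0.1705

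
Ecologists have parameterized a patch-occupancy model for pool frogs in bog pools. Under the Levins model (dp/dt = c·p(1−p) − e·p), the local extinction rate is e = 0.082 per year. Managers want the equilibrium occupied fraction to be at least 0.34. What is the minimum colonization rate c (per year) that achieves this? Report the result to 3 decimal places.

p* = 1 − e/c ≥ 0.34 requires e/c ≤ 0.6600, i.e. c ≥ e/0.6600.
c_min = 0.082/0.6600 = 0.1242.

0.124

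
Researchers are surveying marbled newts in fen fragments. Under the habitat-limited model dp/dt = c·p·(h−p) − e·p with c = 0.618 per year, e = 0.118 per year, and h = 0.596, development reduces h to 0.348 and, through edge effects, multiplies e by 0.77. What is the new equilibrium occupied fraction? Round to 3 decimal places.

Before: p* = h − e/c = 0.596 − 0.118/0.618 = 0.596 − 0.1909 = 0.4051.
After: c = 0.618, e = 0.09086, h = 0.348; p* = 0.348 − 0.09086/0.618 = 0.2010.

0.201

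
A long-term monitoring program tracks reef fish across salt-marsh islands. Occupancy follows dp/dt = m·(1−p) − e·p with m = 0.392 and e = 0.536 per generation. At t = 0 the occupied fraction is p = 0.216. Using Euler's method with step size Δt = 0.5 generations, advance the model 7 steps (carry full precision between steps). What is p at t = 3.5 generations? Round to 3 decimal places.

0.420

Update rule: p ← p + [m·(1−p) − e·p]·Δt with Δt = 0.5.
p: 0.21600 → 0.31178  (Δp = +0.09578)
p: 0.31178 → 0.36311  (Δp = +0.05134)
p: 0.36311 → 0.39063  (Δp = +0.02752)
p: 0.39063 → 0.40538  (Δp = +0.01475)
p: 0.40538 → 0.41328  (Δp = +0.00791)
p: 0.41328 → 0.41752  (Δp = +0.00424)
p: 0.41752 → 0.41979  (Δp = +0.00227)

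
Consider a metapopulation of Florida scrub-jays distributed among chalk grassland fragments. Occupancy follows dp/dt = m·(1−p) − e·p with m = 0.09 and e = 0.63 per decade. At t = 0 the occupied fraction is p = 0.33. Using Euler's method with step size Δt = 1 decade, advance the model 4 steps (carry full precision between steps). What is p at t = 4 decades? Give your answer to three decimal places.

0.126

Update rule: p ← p + [m·(1−p) − e·p]·Δt with Δt = 1.
t = 1: p = 0.33000 + (-0.14760) = 0.18240
t = 2: p = 0.18240 + (-0.04133) = 0.14107
t = 3: p = 0.14107 + (-0.01157) = 0.12950
t = 4: p = 0.12950 + (-0.00324) = 0.12626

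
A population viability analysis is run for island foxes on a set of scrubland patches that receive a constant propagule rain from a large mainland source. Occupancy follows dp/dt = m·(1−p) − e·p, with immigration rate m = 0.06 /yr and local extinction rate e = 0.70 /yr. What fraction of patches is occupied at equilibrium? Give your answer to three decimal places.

0.079

At equilibrium the propagule rain into empty patches balances local extinction: m(1−p*) = e·p*.
p* = m/(m+e) = 0.06/(0.06+0.70) = 0.06/0.7600 = 0.0789.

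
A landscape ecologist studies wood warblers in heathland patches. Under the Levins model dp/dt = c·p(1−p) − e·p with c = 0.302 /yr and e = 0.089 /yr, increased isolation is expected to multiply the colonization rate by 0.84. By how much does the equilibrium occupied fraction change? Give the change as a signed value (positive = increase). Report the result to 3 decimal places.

Before: p* = 1 − 0.089/0.302 = 0.7053.
After the change, c = 0.25368, e = 0.089, so p* = 1 − 0.089/0.25368 = 0.6492.
Δp* = 0.6492 − 0.7053 = -0.0561.

-0.056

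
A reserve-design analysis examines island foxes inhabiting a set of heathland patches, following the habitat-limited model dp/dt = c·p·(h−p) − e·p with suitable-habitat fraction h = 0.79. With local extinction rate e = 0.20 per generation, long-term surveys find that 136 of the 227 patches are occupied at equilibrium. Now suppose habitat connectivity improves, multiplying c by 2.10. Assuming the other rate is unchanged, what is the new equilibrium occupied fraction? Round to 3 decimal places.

Observed p* = 136/227 = 0.59912.
Balance c(h−p*) = e gives c = e/(0.79 − 0.59912) = 0.20/0.19088 = 1.04778.
New p* = 0.79 − e/c = 0.79 − 0.20000/2.20034 = 0.69910.

0.699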